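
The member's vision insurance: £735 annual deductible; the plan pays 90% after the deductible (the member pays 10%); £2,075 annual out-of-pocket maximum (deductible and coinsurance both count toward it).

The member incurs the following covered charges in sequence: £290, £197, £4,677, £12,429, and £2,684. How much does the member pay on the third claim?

Claim 1 (£290): entire amount goes to the deductible. Cost to member: £290. OOP to date £290.
Claim 2 (£197): fully absorbed by the deductible. Cost to member: £197. OOP to date £487.
Claim 3 (£4,677): £248 finishes the deductible; £4,429 goes to coinsurance; 10% of £4,429 = £442.90. Cost to member: £690.90. OOP to date £1,177.90.

£690.90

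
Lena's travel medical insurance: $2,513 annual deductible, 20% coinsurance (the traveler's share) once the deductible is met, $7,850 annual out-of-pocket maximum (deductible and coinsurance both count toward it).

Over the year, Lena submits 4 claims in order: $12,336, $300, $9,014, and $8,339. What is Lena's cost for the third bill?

$1,802.80

Bill 1, $12,336: deductible takes $2,513, $9,823 remains; traveler's 20% is $1,964.60. Traveler pays $4,477.60; OOP now $4,477.60.
Bill 2, $300: 20% coinsurance on $300 = $60. Traveler owes $60 (running OOP $4,537.60).
Bill 3, $9,014: deductible already satisfied, so traveler's share is 20% × $9,014 = $1,802.80. Traveler pays $1,802.80; OOP now $6,340.40.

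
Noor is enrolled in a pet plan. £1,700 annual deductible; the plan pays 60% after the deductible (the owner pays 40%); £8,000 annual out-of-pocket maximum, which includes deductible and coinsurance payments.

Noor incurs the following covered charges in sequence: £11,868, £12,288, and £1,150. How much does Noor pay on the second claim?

£2,232.80

Bill 1, £11,868: deductible takes £1,700, £10,168 remains; owner's 40% is £4,067.20. Owner pays £5,767.20; OOP now £5,767.20.
Bill 2, £12,288: deductible met; 40% of £12,288 = £4,915.20. That would push OOP to £10,682.40, over the £8,000 cap, so owner pays £8,000 − £5,767.20 = £2,232.80.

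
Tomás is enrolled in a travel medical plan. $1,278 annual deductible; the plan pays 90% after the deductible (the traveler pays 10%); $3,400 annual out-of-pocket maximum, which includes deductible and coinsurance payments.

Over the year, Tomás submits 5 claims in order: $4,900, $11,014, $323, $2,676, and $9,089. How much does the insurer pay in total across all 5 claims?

Claim 1 ($4,900): $1,278 finishes the deductible; $3,622 goes to coinsurance; coinsurance $3,622 × 10% = $362.20. Traveler pays $1,640.20; OOP now $1,640.20. Plan pays $4,900 − $1,640.20 = $3,259.80.
Claim 2 ($11,014): deductible met; 10% of $11,014 = $1,101.40. Traveler pays $1,101.40; OOP now $2,741.60. Insurer: $11,014 − $1,101.40 = $9,912.60.
Claim 3 ($323): deductible met; 10% of $323 = $32.30. Traveler owes $32.30 (running OOP $2,773.90). Insurer: $323 − $32.30 = $290.70.
Claim 4 ($2,676): deductible already satisfied, so traveler's share is 10% × $2,676 = $267.60. Cost to traveler: $267.60. OOP to date $3,041.50. Plan pays $2,676 − $267.60 = $2,408.40.
Claim 5 ($9,089): deductible already satisfied, so traveler's share is 10% × $9,089 = $908.90. OOP would hit $3,950.40 > $3,400, so the cap limits the traveler to $3,400 − $3,041.50 = $358.50. Insurer: $9,089 − $358.50 = $8,730.50.
Insurer total = bills − traveler's total = $28,002 − $3,400 = $24,602.

$24,602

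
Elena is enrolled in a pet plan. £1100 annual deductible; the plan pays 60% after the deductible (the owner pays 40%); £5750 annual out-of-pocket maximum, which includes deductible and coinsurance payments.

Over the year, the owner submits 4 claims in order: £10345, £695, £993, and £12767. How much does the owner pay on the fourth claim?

£276.80

#1 (£10345): £1100 to deductible, leaving £9245; 40% of £9245 = £3698. Cost to owner: £4798. OOP to date £4798.
#2 (£695): deductible met; 40% of £695 = £278. Owner owes £278 (running OOP £5076).
#3 (£993): 40% coinsurance on £993 = £397.20. Owner owes £397.20 (running OOP £5473.20).
#4 (£12767): deductible already satisfied, so owner's share is 40% × £12767 = £5106.80. That would push OOP to £10580, over the £5750 cap, so owner pays £5750 − £5473.20 = £276.80.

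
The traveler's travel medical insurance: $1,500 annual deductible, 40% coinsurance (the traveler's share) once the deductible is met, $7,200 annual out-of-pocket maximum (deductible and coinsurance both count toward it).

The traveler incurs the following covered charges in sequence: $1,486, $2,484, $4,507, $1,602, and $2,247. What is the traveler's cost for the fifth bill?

#1 ($1,486): all of it applies to the deductible. Cost to traveler: $1,486. OOP to date $1,486.
#2 ($2,484): deductible takes $14, $2,470 remains; coinsurance $2,470 × 40% = $988. Traveler owes $1,002 (running OOP $2,488).
#3 ($4,507): 40% coinsurance on $4,507 = $1,802.80. Cost to traveler: $1,802.80. OOP to date $4,290.80.
#4 ($1,602): deductible already satisfied, so traveler's share is 40% × $1,602 = $640.80. Traveler owes $640.80 (running OOP $4,931.60).
#5 ($2,247): 40% coinsurance on $2,247 = $898.80. Traveler pays $898.80; OOP now $5,830.40.

$898.80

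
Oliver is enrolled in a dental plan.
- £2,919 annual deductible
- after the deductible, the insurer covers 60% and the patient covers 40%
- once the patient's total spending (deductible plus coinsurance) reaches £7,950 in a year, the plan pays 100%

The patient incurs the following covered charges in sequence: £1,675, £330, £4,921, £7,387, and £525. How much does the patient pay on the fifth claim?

£210

Bill 1, £1,675: entire amount goes to the deductible. Patient owes £1,675 (running OOP £1,675).
Bill 2, £330: entire amount goes to the deductible. Cost to patient: £330. OOP to date £2,005.
Bill 3, £4,921: deductible takes £914, £4,007 remains; patient's 40% is £1,602.80. Patient pays £2,516.80; OOP now £4,521.80.
Bill 4, £7,387: 40% coinsurance on £7,387 = £2,954.80. Patient owes £2,954.80 (running OOP £7,476.60).
Bill 5, £525: deductible met; 40% of £525 = £210. Patient owes £210 (running OOP £7,686.60).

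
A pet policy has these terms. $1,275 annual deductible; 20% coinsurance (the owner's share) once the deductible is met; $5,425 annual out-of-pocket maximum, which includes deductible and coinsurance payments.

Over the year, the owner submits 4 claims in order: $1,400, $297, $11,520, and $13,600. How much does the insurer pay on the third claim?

$9,216

#1 ($1,400): deductible takes $1,275, $125 remains; coinsurance $125 × 20% = $25. Owner owes $1,300 (running OOP $1,300). Plan pays $1,400 − $1,300 = $100.
#2 ($297): 20% coinsurance on $297 = $59.40. Owner pays $59.40; OOP now $1,359.40. Insurer: $297 − $59.40 = $237.60.
#3 ($11,520): deductible met; 20% of $11,520 = $2,304. Owner pays $2,304; OOP now $3,663.40. Insurer: $11,520 − $2,304 = $9,216.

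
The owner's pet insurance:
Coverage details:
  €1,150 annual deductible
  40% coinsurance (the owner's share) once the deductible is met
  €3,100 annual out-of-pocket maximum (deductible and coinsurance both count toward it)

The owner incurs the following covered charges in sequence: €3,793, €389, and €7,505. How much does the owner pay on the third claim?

Bill 1, €3,793: €1,150 to deductible, leaving €2,643; owner's 40% is €1,057.20. Cost to owner: €2,207.20. OOP to date €2,207.20.
Bill 2, €389: 40% coinsurance on €389 = €155.60. Owner pays €155.60; OOP now €2,362.80.
Bill 3, €7,505: deductible met; 40% of €7,505 = €3,002. Adding that to €2,362.80 gives €5,364.80, past the €3,100 cap; owner pays only €3,100 − €2,362.80 = €737.20.

€737.20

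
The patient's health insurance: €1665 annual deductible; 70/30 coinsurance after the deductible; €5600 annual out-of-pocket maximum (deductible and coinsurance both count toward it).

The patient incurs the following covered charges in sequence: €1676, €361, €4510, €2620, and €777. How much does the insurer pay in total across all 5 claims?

€5795.30

Claim 1 (€1676): €1665 finishes the deductible; €11 goes to coinsurance; patient's 30% is €3.30. Patient owes €1668.30 (running OOP €1668.30). Insurer: €1676 − €1668.30 = €7.70.
Claim 2 (€361): deductible already satisfied, so patient's share is 30% × €361 = €108.30. Patient owes €108.30 (running OOP €1776.60). Insurer: €361 − €108.30 = €252.70.
Claim 3 (€4510): 30% coinsurance on €4510 = €1353. Patient owes €1353 (running OOP €3129.60). Insurer: €4510 − €1353 = €3157.
Claim 4 (€2620): deductible already satisfied, so patient's share is 30% × €2620 = €786. Patient pays €786; OOP now €3915.60. Plan pays €2620 − €786 = €1834.
Claim 5 (€777): deductible already satisfied, so patient's share is 30% × €777 = €233.10. Patient owes €233.10 (running OOP €4148.70). Insurer: €777 − €233.10 = €543.90.
Insurer total = bills − patient's total = €9944 − €4148.70 = €5795.30.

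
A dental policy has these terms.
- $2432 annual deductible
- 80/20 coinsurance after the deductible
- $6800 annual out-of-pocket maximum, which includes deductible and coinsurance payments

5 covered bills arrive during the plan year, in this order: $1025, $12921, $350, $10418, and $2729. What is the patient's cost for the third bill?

$70

Claim 1 ($1025): fully absorbed by the deductible. Cost to patient: $1025. OOP to date $1025.
Claim 2 ($12921): deductible takes $1407, $11514 remains; 20% of $11514 = $2302.80. Patient owes $3709.80 (running OOP $4734.80).
Claim 3 ($350): deductible already satisfied, so patient's share is 20% × $350 = $70. Patient pays $70; OOP now $4804.80.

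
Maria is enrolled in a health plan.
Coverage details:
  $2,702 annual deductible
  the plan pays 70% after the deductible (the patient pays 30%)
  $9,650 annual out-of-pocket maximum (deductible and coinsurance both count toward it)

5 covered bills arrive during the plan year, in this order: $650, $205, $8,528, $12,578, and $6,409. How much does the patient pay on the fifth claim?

Bill 1, $650: fully absorbed by the deductible. Cost to patient: $650. OOP to date $650.
Bill 2, $205: fully absorbed by the deductible. Patient pays $205; OOP now $855.
Bill 3, $8,528: $1,847 to deductible, leaving $6,681; patient's 30% is $2,004.30. Patient owes $3,851.30 (running OOP $4,706.30).
Bill 4, $12,578: 30% coinsurance on $12,578 = $3,773.40. Patient pays $3,773.40; OOP now $8,479.70.
Bill 5, $6,409: deductible met; 30% of $6,409 = $1,922.70. Adding that to $8,479.70 gives $10,402.40, past the $9,650 cap; patient pays only $9,650 − $8,479.70 = $1,170.30.

$1,170.30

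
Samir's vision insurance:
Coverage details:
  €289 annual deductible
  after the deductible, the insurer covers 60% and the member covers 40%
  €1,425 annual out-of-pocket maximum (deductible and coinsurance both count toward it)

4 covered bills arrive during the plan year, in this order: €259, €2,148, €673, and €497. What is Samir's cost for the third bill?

€269.20

Claim 1 (€259): all of it applies to the deductible. Member pays €259; OOP now €259.
Claim 2 (€2,148): €30 to deductible, leaving €2,118; member's 40% is €847.20. Member pays €877.20; OOP now €1,136.20.
Claim 3 (€673): deductible already satisfied, so member's share is 40% × €673 = €269.20. Cost to member: €269.20. OOP to date €1,405.40.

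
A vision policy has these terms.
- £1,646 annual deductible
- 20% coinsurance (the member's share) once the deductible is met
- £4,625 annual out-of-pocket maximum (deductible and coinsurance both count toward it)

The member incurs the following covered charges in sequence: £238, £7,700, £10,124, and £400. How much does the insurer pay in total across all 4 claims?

£13,837

Bill 1, £238: entire amount goes to the deductible. Cost to member: £238. OOP to date £238. Plan pays £238 − £238 = £0.
Bill 2, £7,700: £1,408 finishes the deductible; £6,292 goes to coinsurance; coinsurance £6,292 × 20% = £1,258.40. Cost to member: £2,666.40. OOP to date £2,904.40. Plan pays £7,700 − £2,666.40 = £5,033.60.
Bill 3, £10,124: 20% coinsurance on £10,124 = £2,024.80. Adding that to £2,904.40 gives £4,929.20, past the £4,625 cap; member pays only £4,625 − £2,904.40 = £1,720.60. Plan pays £10,124 − £1,720.60 = £8,403.40.
Bill 4, £400: deductible already satisfied, so member's share is 20% × £400 = £80. That would push OOP to £4,705, over the £4,625 cap, so member pays £4,625 − £4,625 = £0. Plan pays £400 − £0 = £400.
Insurer total = bills − member's total = £18,462 − £4,625 = £13,837.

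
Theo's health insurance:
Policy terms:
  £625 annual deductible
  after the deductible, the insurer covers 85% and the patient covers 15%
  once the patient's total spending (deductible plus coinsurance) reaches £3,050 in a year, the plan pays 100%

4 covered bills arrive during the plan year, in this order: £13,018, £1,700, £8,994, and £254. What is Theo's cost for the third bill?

£311.05

Bill 1, £13,018: £625 to deductible, leaving £12,393; 15% of £12,393 = £1,858.95. Cost to patient: £2,483.95. OOP to date £2,483.95.
Bill 2, £1,700: deductible already satisfied, so patient's share is 15% × £1,700 = £255. Cost to patient: £255. OOP to date £2,738.95.
Bill 3, £8,994: 15% coinsurance on £8,994 = £1,349.10. OOP would hit £4,088.05 > £3,050, so the cap limits the patient to £3,050 − £2,738.95 = £311.05.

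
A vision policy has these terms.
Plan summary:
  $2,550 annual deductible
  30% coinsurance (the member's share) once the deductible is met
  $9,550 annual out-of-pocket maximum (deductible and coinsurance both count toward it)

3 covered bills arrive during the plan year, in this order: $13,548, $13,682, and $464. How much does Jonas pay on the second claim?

$3,700.60

Claim 1 ($13,548): $2,550 to deductible, leaving $10,998; coinsurance $10,998 × 30% = $3,299.40. Member owes $5,849.40 (running OOP $5,849.40).
Claim 2 ($13,682): deductible already satisfied, so member's share is 30% × $13,682 = $4,104.60. That would push OOP to $9,954, over the $9,550 cap, so member pays $9,550 − $5,849.40 = $3,700.60.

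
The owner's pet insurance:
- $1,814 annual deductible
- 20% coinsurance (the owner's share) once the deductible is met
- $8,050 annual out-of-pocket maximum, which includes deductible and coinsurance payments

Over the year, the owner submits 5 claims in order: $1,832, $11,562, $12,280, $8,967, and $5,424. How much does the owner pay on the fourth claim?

Bill 1, $1,832: $1,814 to deductible, leaving $18; coinsurance $18 × 20% = $3.60. Owner owes $1,817.60 (running OOP $1,817.60).
Bill 2, $11,562: deductible met; 20% of $11,562 = $2,312.40. Cost to owner: $2,312.40. OOP to date $4,130.
Bill 3, $12,280: deductible already satisfied, so owner's share is 20% × $12,280 = $2,456. Cost to owner: $2,456. OOP to date $6,586.
Bill 4, $8,967: deductible met; 20% of $8,967 = $1,793.40. OOP would hit $8,379.40 > $8,050, so the cap limits the owner to $8,050 − $6,586 = $1,464.

$1,464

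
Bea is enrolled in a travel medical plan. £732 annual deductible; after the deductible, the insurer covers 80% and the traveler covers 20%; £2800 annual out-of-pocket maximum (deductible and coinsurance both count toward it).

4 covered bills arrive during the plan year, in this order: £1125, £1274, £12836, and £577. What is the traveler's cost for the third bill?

Bill 1, £1125: deductible takes £732, £393 remains; 20% of £393 = £78.60. Cost to traveler: £810.60. OOP to date £810.60.
Bill 2, £1274: deductible met; 20% of £1274 = £254.80. Traveler owes £254.80 (running OOP £1065.40).
Bill 3, £12836: 20% coinsurance on £12836 = £2567.20. OOP would hit £3632.60 > £2800, so the cap limits the traveler to £2800 − £1065.40 = £1734.60.

£1734.60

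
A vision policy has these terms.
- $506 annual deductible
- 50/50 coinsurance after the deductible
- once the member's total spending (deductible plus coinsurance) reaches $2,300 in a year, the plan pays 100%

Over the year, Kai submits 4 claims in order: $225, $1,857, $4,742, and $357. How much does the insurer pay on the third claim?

Bill 1, $225: entire amount goes to the deductible. Cost to member: $225. OOP to date $225. Plan pays $225 − $225 = $0.
Bill 2, $1,857: $281 to deductible, leaving $1,576; member's 50% is $788. Cost to member: $1,069. OOP to date $1,294. Plan pays $1,857 − $1,069 = $788.
Bill 3, $4,742: deductible already satisfied, so member's share is 50% × $4,742 = $2,371. Adding that to $1,294 gives $3,665, past the $2,300 cap; member pays only $2,300 − $1,294 = $1,006. Plan pays $4,742 − $1,006 = $3,736.

$3,736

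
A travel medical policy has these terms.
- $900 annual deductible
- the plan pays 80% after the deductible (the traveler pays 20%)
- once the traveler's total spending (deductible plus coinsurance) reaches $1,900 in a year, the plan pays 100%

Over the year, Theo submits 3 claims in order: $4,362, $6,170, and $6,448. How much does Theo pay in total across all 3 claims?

Claim 1 — $4,362: $900 to deductible, leaving $3,462; 20% of $3,462 = $692.40. Cost to traveler: $1,592.40. OOP to date $1,592.40.
Claim 2 — $6,170: deductible already satisfied, so traveler's share is 20% × $6,170 = $1,234. That would push OOP to $2,826.40, over the $1,900 cap, so traveler pays $1,900 − $1,592.40 = $307.60.
Claim 3 — $6,448: deductible met; 20% of $6,448 = $1,289.60. That would push OOP to $3,189.60, over the $1,900 cap, so traveler pays $1,900 − $1,900 = $0.
Total paid by the traveler: $1,592.40 + $307.60 + $0 = $1,900.

$1,900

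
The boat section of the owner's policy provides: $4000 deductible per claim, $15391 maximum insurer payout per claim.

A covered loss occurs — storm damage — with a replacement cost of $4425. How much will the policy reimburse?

$425

Subtract the deductible: $4425 − $4000 = $425.
$425 ≤ $15391, so the limit doesn't bind; insurer pays $425.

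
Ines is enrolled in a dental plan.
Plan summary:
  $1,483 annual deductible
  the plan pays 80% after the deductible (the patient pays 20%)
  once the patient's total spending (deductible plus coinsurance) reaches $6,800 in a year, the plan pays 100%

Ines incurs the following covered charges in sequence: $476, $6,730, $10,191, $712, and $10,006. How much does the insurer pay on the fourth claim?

$569.60

#1 ($476): all of it applies to the deductible. Patient pays $476; OOP now $476. Insurer: $476 − $476 = $0.
#2 ($6,730): $1,007 finishes the deductible; $5,723 goes to coinsurance; coinsurance $5,723 × 20% = $1,144.60. Cost to patient: $2,151.60. OOP to date $2,627.60. Plan pays $6,730 − $2,151.60 = $4,578.40.
#3 ($10,191): deductible met; 20% of $10,191 = $2,038.20. Patient pays $2,038.20; OOP now $4,665.80. Plan pays $10,191 − $2,038.20 = $8,152.80.
#4 ($712): deductible already satisfied, so patient's share is 20% × $712 = $142.40. Patient owes $142.40 (running OOP $4,808.20). Plan pays $712 − $142.40 = $569.60.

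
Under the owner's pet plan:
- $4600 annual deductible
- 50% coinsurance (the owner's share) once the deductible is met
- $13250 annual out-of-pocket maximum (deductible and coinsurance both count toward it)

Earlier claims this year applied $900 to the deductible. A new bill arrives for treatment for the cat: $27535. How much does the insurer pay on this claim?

$900 of the $4600 deductible is already met, leaving $3700.
The remaining $23835 (= $27535 − $3700) moves to coinsurance.
50% of $23835 = $11917.50 falls to the owner.
That puts the owner's cost at $3700 + $11917.50 = $15617.50 before any cap.
That would bring total out-of-pocket to $16517.50, past the $13250 cap. The owner is capped at $13250 − $900 = $12350 on this claim.
The plan picks up $27535 − $12350 = $15185.

$15185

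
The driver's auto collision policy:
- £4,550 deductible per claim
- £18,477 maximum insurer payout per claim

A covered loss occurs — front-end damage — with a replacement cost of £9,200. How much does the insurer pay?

Subtract the deductible: £9,200 − £4,550 = £4,650.
£4,650 ≤ £18,477, so the limit doesn't bind; insurer pays £4,650.

£4,650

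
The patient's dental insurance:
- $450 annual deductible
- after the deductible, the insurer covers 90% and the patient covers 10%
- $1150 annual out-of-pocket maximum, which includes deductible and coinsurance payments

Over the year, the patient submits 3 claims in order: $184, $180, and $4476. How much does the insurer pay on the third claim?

Claim 1 — $184: all of it applies to the deductible. Patient owes $184 (running OOP $184). Insurer: $184 − $184 = $0.
Claim 2 — $180: entire amount goes to the deductible. Patient owes $180 (running OOP $364). Insurer: $180 − $180 = $0.
Claim 3 — $4476: deductible takes $86, $4390 remains; coinsurance $4390 × 10% = $439. Patient owes $525 (running OOP $889). Plan pays $4476 − $525 = $3951.

$3951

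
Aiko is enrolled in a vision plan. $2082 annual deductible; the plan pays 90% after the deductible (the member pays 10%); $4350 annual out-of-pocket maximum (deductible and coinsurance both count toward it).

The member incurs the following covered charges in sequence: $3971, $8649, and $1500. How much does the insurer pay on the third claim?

$1350

Claim 1 ($3971): $2082 to deductible, leaving $1889; coinsurance $1889 × 10% = $188.90. Cost to member: $2270.90. OOP to date $2270.90. Insurer: $3971 − $2270.90 = $1700.10.
Claim 2 ($8649): deductible met; 10% of $8649 = $864.90. Cost to member: $864.90. OOP to date $3135.80. Plan pays $8649 − $864.90 = $7784.10.
Claim 3 ($1500): 10% coinsurance on $1500 = $150. Member pays $150; OOP now $3285.80. Insurer: $1500 − $150 = $1350.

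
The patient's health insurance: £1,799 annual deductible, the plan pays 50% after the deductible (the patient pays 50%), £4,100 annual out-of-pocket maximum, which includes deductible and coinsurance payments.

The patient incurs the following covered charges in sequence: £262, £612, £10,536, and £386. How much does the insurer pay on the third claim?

£7,310

#1 (£262): fully absorbed by the deductible. Patient pays £262; OOP now £262. Insurer: £262 − £262 = £0.
#2 (£612): all of it applies to the deductible. Cost to patient: £612. OOP to date £874. Plan pays £612 − £612 = £0.
#3 (£10,536): deductible takes £925, £9,611 remains; patient's 50% is £4,805.50. Together that's £925 + £4,805.50 = £5,730.50. Adding that to £874 gives £6,604.50, past the £4,100 cap; patient pays only £4,100 − £874 = £3,226. Insurer: £10,536 − £3,226 = £7,310.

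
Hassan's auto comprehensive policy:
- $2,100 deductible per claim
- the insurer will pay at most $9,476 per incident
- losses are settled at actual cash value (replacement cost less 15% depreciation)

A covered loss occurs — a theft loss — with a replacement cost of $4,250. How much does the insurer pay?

At 15% depreciation, ACV = $4,250 − $637.50 = $3,612.50.
After the deductible, $3,612.50 − $2,100 = $1,512.50 remains.
$1,512.50 is within the $9,476 limit, so the insurer pays $1,512.50.

$1,512.50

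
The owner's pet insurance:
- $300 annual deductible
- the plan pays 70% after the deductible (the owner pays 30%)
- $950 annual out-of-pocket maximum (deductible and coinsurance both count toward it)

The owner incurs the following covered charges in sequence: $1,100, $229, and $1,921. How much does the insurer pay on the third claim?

$1,579.70

Bill 1, $1,100: deductible takes $300, $800 remains; owner's 30% is $240. Owner owes $540 (running OOP $540). Insurer: $1,100 − $540 = $560.
Bill 2, $229: deductible already satisfied, so owner's share is 30% × $229 = $68.70. Owner owes $68.70 (running OOP $608.70). Plan pays $229 − $68.70 = $160.30.
Bill 3, $1,921: deductible met; 30% of $1,921 = $576.30. Adding that to $608.70 gives $1,185, past the $950 cap; owner pays only $950 − $608.70 = $341.30. Insurer: $1,921 − $341.30 = $1,579.70.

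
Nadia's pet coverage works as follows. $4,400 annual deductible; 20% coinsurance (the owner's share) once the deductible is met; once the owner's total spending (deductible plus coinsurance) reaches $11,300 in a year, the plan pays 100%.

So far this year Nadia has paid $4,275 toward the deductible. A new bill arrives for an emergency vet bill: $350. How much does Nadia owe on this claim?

Remaining deductible: $4,400 − $4,275 = $125.
After the $125 deductible portion, $350 − $125 = $225 is subject to coinsurance.
20% of $225 = $45 falls to the owner.
That puts the owner's cost at $125 + $45 = $170 before any cap.
Total out-of-pocket so far would be $4,275 + $170 = $4,445, below the $11,300 cap — no reduction.

$170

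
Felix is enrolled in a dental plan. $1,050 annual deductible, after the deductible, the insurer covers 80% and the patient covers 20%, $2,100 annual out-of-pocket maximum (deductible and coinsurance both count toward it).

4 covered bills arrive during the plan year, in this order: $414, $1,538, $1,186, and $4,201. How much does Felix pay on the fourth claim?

#1 ($414): entire amount goes to the deductible. Cost to patient: $414. OOP to date $414.
#2 ($1,538): $636 finishes the deductible; $902 goes to coinsurance; 20% of $902 = $180.40. Patient pays $816.40; OOP now $1,230.40.
#3 ($1,186): deductible already satisfied, so patient's share is 20% × $1,186 = $237.20. Cost to patient: $237.20. OOP to date $1,467.60.
#4 ($4,201): 20% coinsurance on $4,201 = $840.20. Adding that to $1,467.60 gives $2,307.80, past the $2,100 cap; patient pays only $2,100 − $1,467.60 = $632.40.

$632.40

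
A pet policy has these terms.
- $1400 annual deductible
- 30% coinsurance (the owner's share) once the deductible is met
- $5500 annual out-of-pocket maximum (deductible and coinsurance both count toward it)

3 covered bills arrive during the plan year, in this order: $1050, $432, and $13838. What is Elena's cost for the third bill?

Bill 1, $1050: all of it applies to the deductible. Cost to owner: $1050. OOP to date $1050.
Bill 2, $432: deductible takes $350, $82 remains; owner's 30% is $24.60. Cost to owner: $374.60. OOP to date $1424.60.
Bill 3, $13838: deductible already satisfied, so owner's share is 30% × $13838 = $4151.40. That would push OOP to $5576, over the $5500 cap, so owner pays $5500 − $1424.60 = $4075.40.

$4075.40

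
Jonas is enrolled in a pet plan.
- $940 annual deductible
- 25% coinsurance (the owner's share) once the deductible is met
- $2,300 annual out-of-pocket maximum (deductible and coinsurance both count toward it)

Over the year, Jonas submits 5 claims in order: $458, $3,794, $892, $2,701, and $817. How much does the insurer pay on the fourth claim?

#1 ($458): entire amount goes to the deductible. Owner pays $458; OOP now $458. Insurer: $458 − $458 = $0.
#2 ($3,794): deductible takes $482, $3,312 remains; coinsurance $3,312 × 25% = $828. Owner owes $1,310 (running OOP $1,768). Plan pays $3,794 − $1,310 = $2,484.
#3 ($892): deductible already satisfied, so owner's share is 25% × $892 = $223. Cost to owner: $223. OOP to date $1,991. Plan pays $892 − $223 = $669.
#4 ($2,701): 25% coinsurance on $2,701 = $675.25. OOP would hit $2,666.25 > $2,300, so the cap limits the owner to $2,300 − $1,991 = $309. Insurer: $2,701 − $309 = $2,392.

$2,392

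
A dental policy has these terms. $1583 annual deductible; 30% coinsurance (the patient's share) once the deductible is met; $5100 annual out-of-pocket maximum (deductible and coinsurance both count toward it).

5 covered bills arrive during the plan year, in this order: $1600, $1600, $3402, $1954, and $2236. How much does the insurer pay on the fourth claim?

Bill 1, $1600: $1583 to deductible, leaving $17; 30% of $17 = $5.10. Cost to patient: $1588.10. OOP to date $1588.10. Insurer: $1600 − $1588.10 = $11.90.
Bill 2, $1600: deductible met; 30% of $1600 = $480. Cost to patient: $480. OOP to date $2068.10. Insurer: $1600 − $480 = $1120.
Bill 3, $3402: deductible met; 30% of $3402 = $1020.60. Patient owes $1020.60 (running OOP $3088.70). Insurer: $3402 − $1020.60 = $2381.40.
Bill 4, $1954: 30% coinsurance on $1954 = $586.20. Patient owes $586.20 (running OOP $3674.90). Insurer: $1954 − $586.20 = $1367.80.

$1367.80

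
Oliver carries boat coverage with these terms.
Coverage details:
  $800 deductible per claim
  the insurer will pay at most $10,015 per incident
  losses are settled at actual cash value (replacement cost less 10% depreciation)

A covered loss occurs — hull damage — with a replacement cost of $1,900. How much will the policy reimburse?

$910

Depreciate 10%: the covered value is $1,900 × 0.9 = $1,710.
Subtract the deductible: $1,710 − $800 = $910.
That's under the $10,015 cap, so the insurer reimburses the full $910.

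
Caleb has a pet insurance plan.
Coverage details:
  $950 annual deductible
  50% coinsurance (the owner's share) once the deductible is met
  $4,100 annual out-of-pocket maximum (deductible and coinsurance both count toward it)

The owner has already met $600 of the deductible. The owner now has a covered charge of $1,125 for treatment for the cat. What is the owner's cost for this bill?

$737.50

Deductible still to meet: $950 − $600 = $350.
That leaves $1,125 − $350 = $775 for coinsurance.
Owner's 50% share of $775 is $387.50.
That puts the owner's cost at $350 + $387.50 = $737.50 before any cap.
Year-to-date out-of-pocket becomes $600 + $737.50 = $1,337.50, still under the $4,100 maximum, so no cap applies.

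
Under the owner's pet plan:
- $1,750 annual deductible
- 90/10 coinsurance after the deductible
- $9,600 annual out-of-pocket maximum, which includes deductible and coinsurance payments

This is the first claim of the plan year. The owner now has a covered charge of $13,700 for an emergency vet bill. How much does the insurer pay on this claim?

$10,755

Deductible not yet touched, so the first $1,750 of the bill goes to the deductible.
That leaves $13,700 − $1,750 = $11,950 for coinsurance.
10% of $11,950 = $1,195 falls to the owner.
That puts the owner's cost at $1,750 + $1,195 = $2,945 before any cap.
Total out-of-pocket so far would be $0 + $2,945 = $2,945, below the $9,600 cap — no reduction.
The plan picks up $13,700 − $2,945 = $10,755.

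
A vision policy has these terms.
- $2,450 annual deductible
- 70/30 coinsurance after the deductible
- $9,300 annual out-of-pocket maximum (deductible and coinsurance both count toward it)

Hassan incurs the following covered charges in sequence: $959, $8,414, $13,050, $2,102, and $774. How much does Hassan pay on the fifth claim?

#1 ($959): all of it applies to the deductible. Member pays $959; OOP now $959.
#2 ($8,414): deductible takes $1,491, $6,923 remains; member's 30% is $2,076.90. Cost to member: $3,567.90. OOP to date $4,526.90.
#3 ($13,050): deductible met; 30% of $13,050 = $3,915. Member owes $3,915 (running OOP $8,441.90).
#4 ($2,102): deductible already satisfied, so member's share is 30% × $2,102 = $630.60. Cost to member: $630.60. OOP to date $9,072.50.
#5 ($774): 30% coinsurance on $774 = $232.20. OOP would hit $9,304.70 > $9,300, so the cap limits the member to $9,300 − $9,072.50 = $227.50.

$227.50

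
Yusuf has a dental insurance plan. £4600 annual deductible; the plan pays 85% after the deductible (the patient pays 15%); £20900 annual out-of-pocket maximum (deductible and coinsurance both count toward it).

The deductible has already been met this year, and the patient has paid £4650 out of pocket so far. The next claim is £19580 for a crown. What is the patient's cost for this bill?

£2937

With the deductible met, the entire £19580 is subject to coinsurance.
Coinsurance: £19580 × 15% = £2937.
Total out-of-pocket so far would be £4650 + £2937 = £7587, below the £20900 cap — no reduction.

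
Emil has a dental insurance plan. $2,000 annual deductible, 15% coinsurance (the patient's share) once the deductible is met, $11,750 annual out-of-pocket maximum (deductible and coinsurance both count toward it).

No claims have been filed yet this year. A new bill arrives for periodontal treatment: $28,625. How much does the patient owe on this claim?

$5,993.75

Deductible not yet touched, so the first $2,000 of the bill goes to the deductible.
After the $2,000 deductible portion, $28,625 − $2,000 = $26,625 is subject to coinsurance.
Patient's 15% share of $26,625 is $3,993.75.
So the patient owes $2,000 + $3,993.75 = $5,993.75 before any cap.
Year-to-date out-of-pocket becomes $0 + $5,993.75 = $5,993.75, still under the $11,750 maximum, so no cap applies.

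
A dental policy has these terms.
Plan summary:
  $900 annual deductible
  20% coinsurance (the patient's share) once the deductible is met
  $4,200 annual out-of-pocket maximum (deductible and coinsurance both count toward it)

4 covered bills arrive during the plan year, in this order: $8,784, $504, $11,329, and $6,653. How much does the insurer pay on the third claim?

$9,706.60

Bill 1, $8,784: $900 to deductible, leaving $7,884; patient's 20% is $1,576.80. Patient pays $2,476.80; OOP now $2,476.80. Plan pays $8,784 − $2,476.80 = $6,307.20.
Bill 2, $504: 20% coinsurance on $504 = $100.80. Cost to patient: $100.80. OOP to date $2,577.60. Plan pays $504 − $100.80 = $403.20.
Bill 3, $11,329: deductible met; 20% of $11,329 = $2,265.80. That would push OOP to $4,843.40, over the $4,200 cap, so patient pays $4,200 − $2,577.60 = $1,622.40. Insurer: $11,329 − $1,622.40 = $9,706.60.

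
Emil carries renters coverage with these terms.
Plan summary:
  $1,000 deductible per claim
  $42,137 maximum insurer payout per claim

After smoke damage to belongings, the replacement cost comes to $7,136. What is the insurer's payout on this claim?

After the deductible, $7,136 − $1,000 = $6,136 remains.
$6,136 ≤ $42,137, so the limit doesn't bind; insurer pays $6,136.

$6,136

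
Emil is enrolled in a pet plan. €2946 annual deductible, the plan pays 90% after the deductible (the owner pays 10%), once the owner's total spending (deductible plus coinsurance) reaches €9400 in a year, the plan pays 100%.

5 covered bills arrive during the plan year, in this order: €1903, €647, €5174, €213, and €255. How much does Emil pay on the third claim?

€873.80

#1 (€1903): fully absorbed by the deductible. Owner pays €1903; OOP now €1903.
#2 (€647): fully absorbed by the deductible. Cost to owner: €647. OOP to date €2550.
#3 (€5174): €396 to deductible, leaving €4778; owner's 10% is €477.80. Owner owes €873.80 (running OOP €3423.80).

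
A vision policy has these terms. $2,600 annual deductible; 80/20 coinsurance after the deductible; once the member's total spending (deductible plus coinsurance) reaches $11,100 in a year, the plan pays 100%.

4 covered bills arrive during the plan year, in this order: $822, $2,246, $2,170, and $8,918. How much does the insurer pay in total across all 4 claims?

Bill 1, $822: all of it applies to the deductible. Cost to member: $822. OOP to date $822. Plan pays $822 − $822 = $0.
Bill 2, $2,246: deductible takes $1,778, $468 remains; member's 20% is $93.60. Cost to member: $1,871.60. OOP to date $2,693.60. Plan pays $2,246 − $1,871.60 = $374.40.
Bill 3, $2,170: deductible met; 20% of $2,170 = $434. Cost to member: $434. OOP to date $3,127.60. Insurer: $2,170 − $434 = $1,736.
Bill 4, $8,918: deductible met; 20% of $8,918 = $1,783.60. Member owes $1,783.60 (running OOP $4,911.20). Insurer: $8,918 − $1,783.60 = $7,134.40.
Insurer total: $0 + $374.40 + $1,736 + $7,134.40 = $9,244.80.

$9,244.80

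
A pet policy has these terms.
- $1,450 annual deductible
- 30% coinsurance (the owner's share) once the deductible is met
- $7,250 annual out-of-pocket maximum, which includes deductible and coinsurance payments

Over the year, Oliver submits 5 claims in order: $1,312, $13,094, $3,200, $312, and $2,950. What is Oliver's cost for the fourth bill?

$93.60

Claim 1 ($1,312): entire amount goes to the deductible. Owner pays $1,312; OOP now $1,312.
Claim 2 ($13,094): deductible takes $138, $12,956 remains; 30% of $12,956 = $3,886.80. Cost to owner: $4,024.80. OOP to date $5,336.80.
Claim 3 ($3,200): 30% coinsurance on $3,200 = $960. Owner owes $960 (running OOP $6,296.80).
Claim 4 ($312): 30% coinsurance on $312 = $93.60. Owner pays $93.60; OOP now $6,390.40.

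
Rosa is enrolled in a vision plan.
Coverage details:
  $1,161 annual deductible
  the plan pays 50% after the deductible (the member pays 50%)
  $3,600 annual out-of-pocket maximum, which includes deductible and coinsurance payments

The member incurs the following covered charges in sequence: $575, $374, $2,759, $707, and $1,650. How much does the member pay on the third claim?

Bill 1, $575: entire amount goes to the deductible. Member owes $575 (running OOP $575).
Bill 2, $374: all of it applies to the deductible. Member pays $374; OOP now $949.
Bill 3, $2,759: $212 finishes the deductible; $2,547 goes to coinsurance; 50% of $2,547 = $1,273.50. Member pays $1,485.50; OOP now $2,434.50.

$1,485.50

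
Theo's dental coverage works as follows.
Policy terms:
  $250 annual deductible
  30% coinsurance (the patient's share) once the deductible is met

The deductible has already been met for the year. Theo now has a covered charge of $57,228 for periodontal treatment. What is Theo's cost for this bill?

With the deductible met, the entire $57,228 is subject to coinsurance.
Coinsurance: $57,228 × 30% = $17,168.40.

$17,168.40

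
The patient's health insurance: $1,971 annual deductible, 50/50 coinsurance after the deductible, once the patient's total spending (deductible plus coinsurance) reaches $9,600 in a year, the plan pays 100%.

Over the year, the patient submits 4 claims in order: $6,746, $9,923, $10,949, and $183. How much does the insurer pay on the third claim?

$10,669

Claim 1 ($6,746): $1,971 finishes the deductible; $4,775 goes to coinsurance; patient's 50% is $2,387.50. Patient pays $4,358.50; OOP now $4,358.50. Insurer: $6,746 − $4,358.50 = $2,387.50.
Claim 2 ($9,923): deductible met; 50% of $9,923 = $4,961.50. Patient owes $4,961.50 (running OOP $9,320). Insurer: $9,923 − $4,961.50 = $4,961.50.
Claim 3 ($10,949): deductible already satisfied, so patient's share is 50% × $10,949 = $5,474.50. That would push OOP to $14,794.50, over the $9,600 cap, so patient pays $9,600 − $9,320 = $280. Plan pays $10,949 − $280 = $10,669.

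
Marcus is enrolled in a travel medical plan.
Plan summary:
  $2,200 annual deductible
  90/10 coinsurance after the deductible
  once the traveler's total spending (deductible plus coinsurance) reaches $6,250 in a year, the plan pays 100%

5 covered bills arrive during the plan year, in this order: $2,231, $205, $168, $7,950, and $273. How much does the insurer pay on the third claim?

$151.20

#1 ($2,231): $2,200 finishes the deductible; $31 goes to coinsurance; traveler's 10% is $3.10. Traveler pays $2,203.10; OOP now $2,203.10. Insurer: $2,231 − $2,203.10 = $27.90.
#2 ($205): deductible met; 10% of $205 = $20.50. Cost to traveler: $20.50. OOP to date $2,223.60. Insurer: $205 − $20.50 = $184.50.
#3 ($168): deductible already satisfied, so traveler's share is 10% × $168 = $16.80. Traveler owes $16.80 (running OOP $2,240.40). Insurer: $168 − $16.80 = $151.20.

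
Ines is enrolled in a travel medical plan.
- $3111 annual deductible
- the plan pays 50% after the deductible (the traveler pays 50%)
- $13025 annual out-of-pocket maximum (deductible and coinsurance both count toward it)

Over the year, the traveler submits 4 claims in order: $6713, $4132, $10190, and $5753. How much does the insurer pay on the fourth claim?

Claim 1 ($6713): $3111 to deductible, leaving $3602; traveler's 50% is $1801. Traveler owes $4912 (running OOP $4912). Plan pays $6713 − $4912 = $1801.
Claim 2 ($4132): deductible met; 50% of $4132 = $2066. Traveler owes $2066 (running OOP $6978). Plan pays $4132 − $2066 = $2066.
Claim 3 ($10190): 50% coinsurance on $10190 = $5095. Cost to traveler: $5095. OOP to date $12073. Insurer: $10190 − $5095 = $5095.
Claim 4 ($5753): deductible met; 50% of $5753 = $2876.50. That would push OOP to $14949.50, over the $13025 cap, so traveler pays $13025 − $12073 = $952. Plan pays $5753 − $952 = $4801.

$4801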